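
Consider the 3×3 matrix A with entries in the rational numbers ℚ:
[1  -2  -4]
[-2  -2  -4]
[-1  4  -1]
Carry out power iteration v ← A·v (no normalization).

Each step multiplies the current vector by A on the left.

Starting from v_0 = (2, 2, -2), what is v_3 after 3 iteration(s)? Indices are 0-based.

v_3 = (118, 196, -136)

v_0 = (2, 2, -2).
v_1 = A·v_0 = (6, 0, 8).
v_2 = A·v_1 = (-26, -44, -14).
v_3 = A·v_2 = (118, 196, -136).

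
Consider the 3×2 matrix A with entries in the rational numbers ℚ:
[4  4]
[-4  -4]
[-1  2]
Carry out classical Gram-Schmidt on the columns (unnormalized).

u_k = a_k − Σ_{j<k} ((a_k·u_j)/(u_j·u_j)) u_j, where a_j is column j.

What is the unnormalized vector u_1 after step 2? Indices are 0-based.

Step 1: u_0 = a_0 = (4, -4, -1).
Step 2: u_1 = a_1 − (10/11)·u_0 = (4/11, -4/11, 32/11).

u_1 = (4/11, -4/11, 32/11)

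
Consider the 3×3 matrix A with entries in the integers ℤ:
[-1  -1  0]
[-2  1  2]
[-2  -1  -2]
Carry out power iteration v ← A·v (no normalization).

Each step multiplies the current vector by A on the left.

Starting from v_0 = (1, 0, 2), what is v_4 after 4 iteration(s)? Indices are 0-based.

v_4 = (-27, -28, -8)

v_0 = (1, 0, 2).
v_1 = A·v_0 = (-1, 2, -6).
v_2 = A·v_1 = (-1, -8, 12).
v_3 = A·v_2 = (9, 18, -14).
v_4 = A·v_3 = (-27, -28, -8).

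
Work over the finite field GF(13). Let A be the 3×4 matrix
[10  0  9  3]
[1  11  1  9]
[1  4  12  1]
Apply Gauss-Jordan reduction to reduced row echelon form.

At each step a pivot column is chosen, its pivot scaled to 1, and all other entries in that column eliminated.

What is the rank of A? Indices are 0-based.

[1] R0 /= 10  ⇒  (1, 0, 10, 12)
     R1 -= 1·R0  ⇒  (0, 11, 4, 10)
     R2 -= 1·R0  ⇒  (0, 4, 2, 2)
[2] R1 /= 11  ⇒  (0, 1, 11, 8)
     R2 -= 4·R1  ⇒  (0, 0, 10, 9)
[3] R2 /= 10  ⇒  (0, 0, 1, 10)
     R0 -= 10·R2  ⇒  (1, 0, 0, 3)
     R1 -= 11·R2  ⇒  (0, 1, 0, 2)

rank = 3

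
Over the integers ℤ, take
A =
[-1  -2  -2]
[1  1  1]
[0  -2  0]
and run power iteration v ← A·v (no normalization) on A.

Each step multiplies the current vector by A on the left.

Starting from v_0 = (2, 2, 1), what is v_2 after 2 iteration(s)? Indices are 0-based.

v_2 = (6, -7, -10)

v_0 = (2, 2, 1).
v_1 = A·v_0 = (-8, 5, -4).
v_2 = A·v_1 = (6, -7, -10).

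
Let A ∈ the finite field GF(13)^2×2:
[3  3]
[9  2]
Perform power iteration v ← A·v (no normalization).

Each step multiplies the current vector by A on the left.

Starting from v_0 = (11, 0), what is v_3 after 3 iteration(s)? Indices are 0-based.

v_0 = (11, 0).
v_1 = A·v_0 = (7, 8).
v_2 = A·v_1 = (6, 1).
v_3 = A·v_2 = (8, 4).

v_3 = (8, 4)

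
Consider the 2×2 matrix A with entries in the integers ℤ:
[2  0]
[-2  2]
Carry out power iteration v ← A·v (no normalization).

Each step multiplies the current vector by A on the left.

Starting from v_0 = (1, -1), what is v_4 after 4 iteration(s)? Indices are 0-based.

v_4 = (16, -80)

v_0 = (1, -1).
v_1 = A·v_0 = (2, -4).
v_2 = A·v_1 = (4, -12).
v_3 = A·v_2 = (8, -32).
v_4 = A·v_3 = (16, -80).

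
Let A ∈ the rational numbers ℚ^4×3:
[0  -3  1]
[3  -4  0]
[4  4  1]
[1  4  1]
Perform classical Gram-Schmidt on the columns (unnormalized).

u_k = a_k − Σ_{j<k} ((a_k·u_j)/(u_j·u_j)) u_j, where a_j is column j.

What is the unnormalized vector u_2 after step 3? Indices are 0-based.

Step 1: u_0 = a_0 = (0, 3, 4, 1).
Step 2: u_1 = a_1 − (4/13)·u_0 = (-3, -64/13, 36/13, 48/13).
Step 3: u_2 = a_2 − (5/26)·u_0 − (45/709)·u_1 = (844/709, -375/1418, 39/709, 813/1418).

u_2 = (844/709, -375/1418, 39/709, 813/1418)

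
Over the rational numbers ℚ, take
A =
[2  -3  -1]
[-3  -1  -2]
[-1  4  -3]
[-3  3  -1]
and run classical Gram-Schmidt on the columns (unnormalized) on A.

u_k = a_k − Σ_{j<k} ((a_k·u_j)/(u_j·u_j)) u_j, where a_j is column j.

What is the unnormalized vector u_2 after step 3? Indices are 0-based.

u_2 = (-1139/549, -598/549, -1177/549, 77/183)

Step 1: u_0 = a_0 = (2, -3, -1, -3).
Step 2: u_1 = a_1 − (-16/23)·u_0 = (-37/23, -71/23, 76/23, 21/23).
Step 3: u_2 = a_2 − (10/23)·u_0 − (-70/549)·u_1 = (-1139/549, -598/549, -1177/549, 77/183).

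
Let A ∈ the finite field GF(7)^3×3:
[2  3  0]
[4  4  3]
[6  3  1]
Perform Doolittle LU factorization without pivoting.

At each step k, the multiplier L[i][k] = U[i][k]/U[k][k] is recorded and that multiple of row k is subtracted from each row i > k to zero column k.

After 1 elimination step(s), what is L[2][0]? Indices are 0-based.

L[2][0] = 3

k=0: U[0][0]=2
  eliminate (1,0): mult=2, new row 1: (0, 5, 3); set L[1][0]=2
  eliminate (2,0): mult=3, new row 2: (0, 1, 1); set L[2][0]=3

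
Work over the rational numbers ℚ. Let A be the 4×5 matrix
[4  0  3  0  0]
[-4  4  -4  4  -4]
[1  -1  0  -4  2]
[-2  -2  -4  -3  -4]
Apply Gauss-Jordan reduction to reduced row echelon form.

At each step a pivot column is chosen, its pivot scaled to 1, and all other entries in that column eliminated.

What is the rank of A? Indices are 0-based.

rank = 4

pivot(0,0)=4: scale R0 → (1, 0, 3/4, 0, 0)
  clear (1,0): R1 −= (-4)R0 → (0, 4, -1, 4, -4)
  clear (2,0): R2 −= (1)R0 → (0, -1, -3/4, -4, 2)
  clear (3,0): R3 −= (-2)R0 → (0, -2, -5/2, -3, -4)
pivot(1,1)=4: scale R1 → (0, 1, -1/4, 1, -1)
  clear (2,1): R2 −= (-1)R1 → (0, 0, -1, -3, 1)
  clear (3,1): R3 −= (-2)R1 → (0, 0, -3, -1, -6)
pivot(2,2)=-1: scale R2 → (0, 0, 1, 3, -1)
  clear (0,2): R0 −= (3/4)R2 → (1, 0, 0, -9/4, 3/4)
  clear (1,2): R1 −= (-1/4)R2 → (0, 1, 0, 7/4, -5/4)
  clear (3,2): R3 −= (-3)R2 → (0, 0, 0, 8, -9)
pivot(3,3)=8: scale R3 → (0, 0, 0, 1, -9/8)
  clear (0,3): R0 −= (-9/4)R3 → (1, 0, 0, 0, -57/32)
  clear (1,3): R1 −= (7/4)R3 → (0, 1, 0, 0, 23/32)
  clear (2,3): R2 −= (3)R3 → (0, 0, 1, 0, 19/8)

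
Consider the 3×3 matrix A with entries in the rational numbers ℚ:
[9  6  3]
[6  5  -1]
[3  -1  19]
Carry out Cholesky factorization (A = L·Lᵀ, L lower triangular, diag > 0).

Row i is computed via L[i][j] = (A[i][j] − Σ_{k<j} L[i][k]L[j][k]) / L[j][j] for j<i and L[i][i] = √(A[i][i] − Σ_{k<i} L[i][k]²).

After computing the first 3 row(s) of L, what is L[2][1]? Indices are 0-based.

L[2][1] = -3

Step 1: L[0][0] = √(9) = 3.
  L[1][0] = (6) / L[0][0] = 2.
Step 2: L[1][1] = √(1) = 1.
  L[2][0] = (3) / L[0][0] = 1.
  L[2][1] = (-3) / L[1][1] = -3.
Step 3: L[2][2] = √(9) = 3.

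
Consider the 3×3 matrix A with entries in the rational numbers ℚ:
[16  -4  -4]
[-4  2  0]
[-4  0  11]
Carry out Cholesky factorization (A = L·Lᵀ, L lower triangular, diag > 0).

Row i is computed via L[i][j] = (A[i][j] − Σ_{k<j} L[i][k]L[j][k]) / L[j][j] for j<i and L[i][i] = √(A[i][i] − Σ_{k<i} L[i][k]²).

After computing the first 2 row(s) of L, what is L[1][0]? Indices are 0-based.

Step 1: L[0][0] = √(16) = 4.
  L[1][0] = (-4) / L[0][0] = -1.
Step 2: L[1][1] = √(1) = 1.

L[1][0] = -1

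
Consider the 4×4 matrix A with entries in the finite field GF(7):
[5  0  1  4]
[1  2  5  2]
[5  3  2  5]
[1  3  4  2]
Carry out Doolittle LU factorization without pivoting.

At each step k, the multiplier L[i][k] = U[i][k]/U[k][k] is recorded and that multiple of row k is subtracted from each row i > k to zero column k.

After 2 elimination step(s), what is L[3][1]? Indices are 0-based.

Step 1: pivot at (0,0) is 5.
  row1 ← row1 − (3)·row0  ⇒  L[1][0]=3, U row1=(0, 2, 2, 4)
  row2 ← row2 − (1)·row0  ⇒  L[2][0]=1, U row2=(0, 3, 1, 1)
  row3 ← row3 − (3)·row0  ⇒  L[3][0]=3, U row3=(0, 3, 1, 4)
Step 2: pivot at (1,1) is 2.
  row2 ← row2 − (5)·row1  ⇒  L[2][1]=5, U row2=(0, 0, 5, 2)
  row3 ← row3 − (5)·row1  ⇒  L[3][1]=5, U row3=(0, 0, 5, 5)

L[3][1] = 5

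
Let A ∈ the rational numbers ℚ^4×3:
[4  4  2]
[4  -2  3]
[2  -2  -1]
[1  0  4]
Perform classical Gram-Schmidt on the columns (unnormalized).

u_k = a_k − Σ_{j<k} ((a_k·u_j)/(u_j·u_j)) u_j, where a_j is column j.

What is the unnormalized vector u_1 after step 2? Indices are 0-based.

Step 1: u_0 = a_0 = (4, 4, 2, 1).
Step 2: u_1 = a_1 − (4/37)·u_0 = (132/37, -90/37, -82/37, -4/37).

u_1 = (132/37, -90/37, -82/37, -4/37)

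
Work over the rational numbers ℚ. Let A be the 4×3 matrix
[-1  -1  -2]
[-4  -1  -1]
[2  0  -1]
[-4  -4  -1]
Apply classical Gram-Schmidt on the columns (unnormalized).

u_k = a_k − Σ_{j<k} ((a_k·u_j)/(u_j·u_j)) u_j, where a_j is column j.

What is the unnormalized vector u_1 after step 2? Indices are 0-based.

u_1 = (-16/37, 47/37, -42/37, -64/37)

Step 1: u_0 = a_0 = (-1, -4, 2, -4).
Step 2: u_1 = a_1 − (21/37)·u_0 = (-16/37, 47/37, -42/37, -64/37).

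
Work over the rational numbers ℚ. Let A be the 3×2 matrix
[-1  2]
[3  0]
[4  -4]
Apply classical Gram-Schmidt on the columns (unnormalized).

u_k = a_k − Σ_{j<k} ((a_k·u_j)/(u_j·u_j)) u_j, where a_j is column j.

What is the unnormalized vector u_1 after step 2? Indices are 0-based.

Step 1: u_0 = a_0 = (-1, 3, 4).
Step 2: u_1 = a_1 − (-9/13)·u_0 = (17/13, 27/13, -16/13).

u_1 = (17/13, 27/13, -16/13)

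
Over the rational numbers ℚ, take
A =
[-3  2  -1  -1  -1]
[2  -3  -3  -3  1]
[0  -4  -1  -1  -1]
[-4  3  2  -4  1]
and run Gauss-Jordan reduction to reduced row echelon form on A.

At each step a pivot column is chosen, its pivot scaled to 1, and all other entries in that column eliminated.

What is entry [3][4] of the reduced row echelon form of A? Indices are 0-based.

[1] R0 /= -3  ⇒  (1, -2/3, 1/3, 1/3, 1/3)
     R1 -= 2·R0  ⇒  (0, -5/3, -11/3, -11/3, 1/3)
     R3 -= -4·R0  ⇒  (0, 1/3, 10/3, -8/3, 7/3)
[2] R1 /= -5/3  ⇒  (0, 1, 11/5, 11/5, -1/5)
     R0 -= -2/3·R1  ⇒  (1, 0, 9/5, 9/5, 1/5)
     R2 -= -4·R1  ⇒  (0, 0, 39/5, 39/5, -9/5)
     R3 -= 1/3·R1  ⇒  (0, 0, 13/5, -17/5, 12/5)
[3] R2 /= 39/5  ⇒  (0, 0, 1, 1, -3/13)
     R0 -= 9/5·R2  ⇒  (1, 0, 0, 0, 8/13)
     R1 -= 11/5·R2  ⇒  (0, 1, 0, 0, 4/13)
     R3 -= 13/5·R2  ⇒  (0, 0, 0, -6, 3)
[4] R3 /= -6  ⇒  (0, 0, 0, 1, -1/2)
     R2 -= 1·R3  ⇒  (0, 0, 1, 0, 7/26)

M[3][4] = -1/2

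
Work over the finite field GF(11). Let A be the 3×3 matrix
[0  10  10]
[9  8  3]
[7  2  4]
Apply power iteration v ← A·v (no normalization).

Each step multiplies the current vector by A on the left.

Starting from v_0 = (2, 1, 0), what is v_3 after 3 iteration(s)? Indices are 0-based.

v_3 = (7, 0, 9)

v_0 = (2, 1, 0).
v_1 = A·v_0 = (10, 4, 5).
v_2 = A·v_1 = (2, 5, 10).
v_3 = A·v_2 = (7, 0, 9).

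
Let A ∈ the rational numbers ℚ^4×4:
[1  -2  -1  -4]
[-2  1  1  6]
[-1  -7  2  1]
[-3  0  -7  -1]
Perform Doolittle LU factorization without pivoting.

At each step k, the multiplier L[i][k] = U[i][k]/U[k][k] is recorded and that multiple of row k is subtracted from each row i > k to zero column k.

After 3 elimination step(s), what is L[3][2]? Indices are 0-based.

L[3][2] = -2

k=0: U[0][0]=1
  eliminate (1,0): mult=-2, new row 1: (0, -3, -1, -2); set L[1][0]=-2
  eliminate (2,0): mult=-1, new row 2: (0, -9, 1, -3); set L[2][0]=-1
  eliminate (3,0): mult=-3, new row 3: (0, -6, -10, -13); set L[3][0]=-3
k=1: U[1][1]=-3
  eliminate (2,1): mult=3, new row 2: (0, 0, 4, 3); set L[2][1]=3
  eliminate (3,1): mult=2, new row 3: (0, 0, -8, -9); set L[3][1]=2
k=2: U[2][2]=4
  eliminate (3,2): mult=-2, new row 3: (0, 0, 0, -3); set L[3][2]=-2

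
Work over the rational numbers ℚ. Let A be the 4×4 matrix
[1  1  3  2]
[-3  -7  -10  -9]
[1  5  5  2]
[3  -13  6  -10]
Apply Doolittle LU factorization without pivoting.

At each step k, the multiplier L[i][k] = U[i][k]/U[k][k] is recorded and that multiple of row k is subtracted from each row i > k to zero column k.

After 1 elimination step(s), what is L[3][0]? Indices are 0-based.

[col 0] pivot 1
  R1 -= -3*R0 → (0, -4, -1, -3)  (L[1][0] := -3)
  R2 -= 1*R0 → (0, 4, 2, 0)  (L[2][0] := 1)
  R3 -= 3*R0 → (0, -16, -3, -16)  (L[3][0] := 3)

L[3][0] = 3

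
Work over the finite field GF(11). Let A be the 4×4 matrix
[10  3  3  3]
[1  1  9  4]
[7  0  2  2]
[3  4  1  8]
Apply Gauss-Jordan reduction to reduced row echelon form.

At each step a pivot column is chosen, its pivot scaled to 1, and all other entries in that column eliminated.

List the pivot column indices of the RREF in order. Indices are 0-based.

pivot columns: 0, 1, 2, 3

[1] R0 /= 10  ⇒  (1, 8, 8, 8)
     R1 -= 1·R0  ⇒  (0, 4, 1, 7)
     R2 -= 7·R0  ⇒  (0, 10, 1, 1)
     R3 -= 3·R0  ⇒  (0, 2, 10, 6)
[2] R1 /= 4  ⇒  (0, 1, 3, 10)
     R0 -= 8·R1  ⇒  (1, 0, 6, 5)
     R2 -= 10·R1  ⇒  (0, 0, 4, 0)
     R3 -= 2·R1  ⇒  (0, 0, 4, 8)
[3] R2 /= 4  ⇒  (0, 0, 1, 0)
     R0 -= 6·R2  ⇒  (1, 0, 0, 5)
     R1 -= 3·R2  ⇒  (0, 1, 0, 10)
     R3 -= 4·R2  ⇒  (0, 0, 0, 8)
[4] R3 /= 8  ⇒  (0, 0, 0, 1)
     R0 -= 5·R3  ⇒  (1, 0, 0, 0)
     R1 -= 10·R3  ⇒  (0, 1, 0, 0)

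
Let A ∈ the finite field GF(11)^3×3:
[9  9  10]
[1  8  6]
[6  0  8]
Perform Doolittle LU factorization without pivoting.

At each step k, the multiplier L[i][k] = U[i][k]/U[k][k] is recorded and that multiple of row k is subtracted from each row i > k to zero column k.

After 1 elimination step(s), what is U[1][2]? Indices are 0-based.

U[1][2] = 0

k=0: U[0][0]=9
  eliminate (1,0): mult=5, new row 1: (0, 7, 0); set L[1][0]=5
  eliminate (2,0): mult=8, new row 2: (0, 5, 5); set L[2][0]=8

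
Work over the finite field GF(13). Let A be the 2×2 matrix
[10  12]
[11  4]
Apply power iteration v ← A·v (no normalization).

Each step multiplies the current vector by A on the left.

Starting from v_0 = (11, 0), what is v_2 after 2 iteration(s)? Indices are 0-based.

v_2 = (4, 4)

v_0 = (11, 0).
v_1 = A·v_0 = (6, 4).
v_2 = A·v_1 = (4, 4).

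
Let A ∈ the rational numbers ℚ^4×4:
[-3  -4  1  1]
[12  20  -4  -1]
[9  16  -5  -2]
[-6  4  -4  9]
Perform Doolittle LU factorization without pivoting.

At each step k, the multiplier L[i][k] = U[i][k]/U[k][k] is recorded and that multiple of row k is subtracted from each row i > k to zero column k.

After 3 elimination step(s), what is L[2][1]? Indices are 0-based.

L[2][1] = 1

[col 0] pivot -3
  R1 -= -4*R0 → (0, 4, 0, 3)  (L[1][0] := -4)
  R2 -= -3*R0 → (0, 4, -2, 1)  (L[2][0] := -3)
  R3 -= 2*R0 → (0, 12, -6, 7)  (L[3][0] := 2)
[col 1] pivot 4
  R2 -= 1*R1 → (0, 0, -2, -2)  (L[2][1] := 1)
  R3 -= 3*R1 → (0, 0, -6, -2)  (L[3][1] := 3)
[col 2] pivot -2
  R3 -= 3*R2 → (0, 0, 0, 4)  (L[3][2] := 3)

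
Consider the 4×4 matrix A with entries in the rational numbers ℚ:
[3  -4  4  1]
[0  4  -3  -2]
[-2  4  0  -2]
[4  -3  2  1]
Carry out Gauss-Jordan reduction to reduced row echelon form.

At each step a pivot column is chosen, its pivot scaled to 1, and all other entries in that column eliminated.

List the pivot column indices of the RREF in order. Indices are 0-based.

pivot columns: 0, 1, 2, 3

step 1: normalize row 0 (÷3) = (1, -4/3, 4/3, 1/3)
  row 2: subtract -2×row0 = (0, 4/3, 8/3, -4/3)
  row 3: subtract 4×row0 = (0, 7/3, -10/3, -1/3)
step 2: normalize row 1 (÷4) = (0, 1, -3/4, -1/2)
  row 0: subtract -4/3×row1 = (1, 0, 1/3, -1/3)
  row 2: subtract 4/3×row1 = (0, 0, 11/3, -2/3)
  row 3: subtract 7/3×row1 = (0, 0, -19/12, 5/6)
step 3: normalize row 2 (÷11/3) = (0, 0, 1, -2/11)
  row 0: subtract 1/3×row2 = (1, 0, 0, -3/11)
  row 1: subtract -3/4×row2 = (0, 1, 0, -7/11)
  row 3: subtract -19/12×row2 = (0, 0, 0, 6/11)
step 4: normalize row 3 (÷6/11) = (0, 0, 0, 1)
  row 0: subtract -3/11×row3 = (1, 0, 0, 0)
  row 1: subtract -7/11×row3 = (0, 1, 0, 0)
  row 2: subtract -2/11×row3 = (0, 0, 1, 0)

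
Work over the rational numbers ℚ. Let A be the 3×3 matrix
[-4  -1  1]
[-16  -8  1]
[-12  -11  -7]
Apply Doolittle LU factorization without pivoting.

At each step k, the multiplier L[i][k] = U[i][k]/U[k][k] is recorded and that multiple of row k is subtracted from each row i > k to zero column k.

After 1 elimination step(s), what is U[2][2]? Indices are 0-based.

U[2][2] = -10

[col 0] pivot -4
  R1 -= 4*R0 → (0, -4, -3)  (L[1][0] := 4)
  R2 -= 3*R0 → (0, -8, -10)  (L[2][0] := 3)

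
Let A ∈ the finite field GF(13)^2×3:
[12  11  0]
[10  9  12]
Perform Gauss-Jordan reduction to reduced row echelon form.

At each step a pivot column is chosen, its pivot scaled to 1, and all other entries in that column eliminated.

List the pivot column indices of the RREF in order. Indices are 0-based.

pivot columns: 0, 1

step 1: normalize row 0 (÷12) = (1, 2, 0)
  row 1: subtract 10×row0 = (0, 2, 12)
step 2: normalize row 1 (÷2) = (0, 1, 6)
  row 0: subtract 2×row1 = (1, 0, 1)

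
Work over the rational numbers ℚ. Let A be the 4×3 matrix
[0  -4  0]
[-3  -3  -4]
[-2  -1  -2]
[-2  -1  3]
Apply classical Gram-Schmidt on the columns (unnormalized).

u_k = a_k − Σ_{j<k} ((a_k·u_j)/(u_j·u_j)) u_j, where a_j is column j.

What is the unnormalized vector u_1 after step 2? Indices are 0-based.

Step 1: u_0 = a_0 = (0, -3, -2, -2).
Step 2: u_1 = a_1 − (13/17)·u_0 = (-4, -12/17, 9/17, 9/17).

u_1 = (-4, -12/17, 9/17, 9/17)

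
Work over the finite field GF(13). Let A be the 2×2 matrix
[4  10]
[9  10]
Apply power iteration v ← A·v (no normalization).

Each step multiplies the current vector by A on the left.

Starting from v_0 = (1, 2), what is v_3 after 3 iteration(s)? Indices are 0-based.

v_0 = (1, 2).
v_1 = A·v_0 = (11, 3).
v_2 = A·v_1 = (9, 12).
v_3 = A·v_2 = (0, 6).

v_3 = (0, 6)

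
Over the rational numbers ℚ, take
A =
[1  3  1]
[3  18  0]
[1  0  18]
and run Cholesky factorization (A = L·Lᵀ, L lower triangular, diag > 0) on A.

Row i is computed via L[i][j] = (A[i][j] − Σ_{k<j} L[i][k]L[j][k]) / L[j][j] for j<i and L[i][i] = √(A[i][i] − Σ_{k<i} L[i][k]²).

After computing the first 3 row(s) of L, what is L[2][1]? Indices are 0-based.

Step 1: L[0][0] = √(1) = 1.
  L[1][0] = (3) / L[0][0] = 3.
Step 2: L[1][1] = √(9) = 3.
  L[2][0] = (1) / L[0][0] = 1.
  L[2][1] = (-3) / L[1][1] = -1.
Step 3: L[2][2] = √(16) = 4.

L[2][1] = -1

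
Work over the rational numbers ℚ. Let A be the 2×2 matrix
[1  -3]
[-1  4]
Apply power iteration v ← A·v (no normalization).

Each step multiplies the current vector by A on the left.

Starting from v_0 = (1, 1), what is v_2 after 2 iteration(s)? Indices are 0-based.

v_2 = (-11, 14)

v_0 = (1, 1).
v_1 = A·v_0 = (-2, 3).
v_2 = A·v_1 = (-11, 14).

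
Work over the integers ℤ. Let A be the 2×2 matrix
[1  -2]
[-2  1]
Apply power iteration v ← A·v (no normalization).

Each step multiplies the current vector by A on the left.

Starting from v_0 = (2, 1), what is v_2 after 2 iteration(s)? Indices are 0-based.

v_0 = (2, 1).
v_1 = A·v_0 = (0, -3).
v_2 = A·v_1 = (6, -3).

v_2 = (6, -3)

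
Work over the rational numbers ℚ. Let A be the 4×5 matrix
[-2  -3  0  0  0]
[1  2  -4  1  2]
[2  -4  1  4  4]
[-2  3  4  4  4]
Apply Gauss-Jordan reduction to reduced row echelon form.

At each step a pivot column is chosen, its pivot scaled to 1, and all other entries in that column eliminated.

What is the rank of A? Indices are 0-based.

rank = 4

pivot(0,0)=-2: scale R0 → (1, 3/2, 0, 0, 0)
  clear (1,0): R1 −= (1)R0 → (0, 1/2, -4, 1, 2)
  clear (2,0): R2 −= (2)R0 → (0, -7, 1, 4, 4)
  clear (3,0): R3 −= (-2)R0 → (0, 6, 4, 4, 4)
pivot(1,1)=1/2: scale R1 → (0, 1, -8, 2, 4)
  clear (0,1): R0 −= (3/2)R1 → (1, 0, 12, -3, -6)
  clear (2,1): R2 −= (-7)R1 → (0, 0, -55, 18, 32)
  clear (3,1): R3 −= (6)R1 → (0, 0, 52, -8, -20)
pivot(2,2)=-55: scale R2 → (0, 0, 1, -18/55, -32/55)
  clear (0,2): R0 −= (12)R2 → (1, 0, 0, 51/55, 54/55)
  clear (1,2): R1 −= (-8)R2 → (0, 1, 0, -34/55, -36/55)
  clear (3,2): R3 −= (52)R2 → (0, 0, 0, 496/55, 564/55)
pivot(3,3)=496/55: scale R3 → (0, 0, 0, 1, 141/124)
  clear (0,3): R0 −= (51/55)R3 → (1, 0, 0, 0, -9/124)
  clear (1,3): R1 −= (-34/55)R3 → (0, 1, 0, 0, 3/62)
  clear (2,3): R2 −= (-18/55)R3 → (0, 0, 1, 0, -13/62)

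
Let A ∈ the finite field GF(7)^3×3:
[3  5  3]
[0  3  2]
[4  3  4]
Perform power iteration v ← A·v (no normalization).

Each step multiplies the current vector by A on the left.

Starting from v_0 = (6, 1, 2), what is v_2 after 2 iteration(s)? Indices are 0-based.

v_2 = (3, 0, 4)

v_0 = (6, 1, 2).
v_1 = A·v_0 = (1, 0, 0).
v_2 = A·v_1 = (3, 0, 4).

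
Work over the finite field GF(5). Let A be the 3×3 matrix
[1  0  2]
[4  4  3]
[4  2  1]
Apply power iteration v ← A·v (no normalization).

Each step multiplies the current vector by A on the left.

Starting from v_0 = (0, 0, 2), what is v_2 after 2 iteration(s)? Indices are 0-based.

v_0 = (0, 0, 2).
v_1 = A·v_0 = (4, 1, 2).
v_2 = A·v_1 = (3, 1, 0).

v_2 = (3, 1, 0)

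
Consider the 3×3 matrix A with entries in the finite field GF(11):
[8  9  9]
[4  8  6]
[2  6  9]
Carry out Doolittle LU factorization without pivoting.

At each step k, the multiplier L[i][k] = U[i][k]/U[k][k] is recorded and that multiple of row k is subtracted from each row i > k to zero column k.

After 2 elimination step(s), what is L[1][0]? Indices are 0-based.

L[1][0] = 6

[col 0] pivot 8
  R1 -= 6*R0 → (0, 9, 7)  (L[1][0] := 6)
  R2 -= 3*R0 → (0, 1, 4)  (L[2][0] := 3)
[col 1] pivot 9
  R2 -= 5*R1 → (0, 0, 2)  (L[2][1] := 5)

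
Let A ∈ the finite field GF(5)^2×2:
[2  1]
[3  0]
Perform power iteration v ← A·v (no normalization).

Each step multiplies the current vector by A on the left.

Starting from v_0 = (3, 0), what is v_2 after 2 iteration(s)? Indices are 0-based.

v_2 = (1, 3)

v_0 = (3, 0).
v_1 = A·v_0 = (1, 4).
v_2 = A·v_1 = (1, 3).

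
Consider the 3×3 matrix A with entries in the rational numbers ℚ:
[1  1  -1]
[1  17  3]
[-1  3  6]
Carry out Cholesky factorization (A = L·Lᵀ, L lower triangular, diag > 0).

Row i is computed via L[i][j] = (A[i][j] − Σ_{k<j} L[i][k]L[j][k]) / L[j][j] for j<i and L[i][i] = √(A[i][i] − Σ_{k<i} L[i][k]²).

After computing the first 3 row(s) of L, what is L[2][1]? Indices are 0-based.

Step 1: L[0][0] = √(1) = 1.
  L[1][0] = (1) / L[0][0] = 1.
Step 2: L[1][1] = √(16) = 4.
  L[2][0] = (-1) / L[0][0] = -1.
  L[2][1] = (4) / L[1][1] = 1.
Step 3: L[2][2] = √(4) = 2.

L[2][1] = 1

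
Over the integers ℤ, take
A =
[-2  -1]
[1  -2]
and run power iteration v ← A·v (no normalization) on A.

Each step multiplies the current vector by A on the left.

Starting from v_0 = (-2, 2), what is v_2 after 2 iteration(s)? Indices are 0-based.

v_0 = (-2, 2).
v_1 = A·v_0 = (2, -6).
v_2 = A·v_1 = (2, 14).

v_2 = (2, 14)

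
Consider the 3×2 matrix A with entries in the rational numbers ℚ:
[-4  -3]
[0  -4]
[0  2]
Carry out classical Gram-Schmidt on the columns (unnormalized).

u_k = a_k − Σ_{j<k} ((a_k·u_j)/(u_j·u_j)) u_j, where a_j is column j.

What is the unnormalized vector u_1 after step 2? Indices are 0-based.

Step 1: u_0 = a_0 = (-4, 0, 0).
Step 2: u_1 = a_1 − (3/4)·u_0 = (0, -4, 2).

u_1 = (0, -4, 2)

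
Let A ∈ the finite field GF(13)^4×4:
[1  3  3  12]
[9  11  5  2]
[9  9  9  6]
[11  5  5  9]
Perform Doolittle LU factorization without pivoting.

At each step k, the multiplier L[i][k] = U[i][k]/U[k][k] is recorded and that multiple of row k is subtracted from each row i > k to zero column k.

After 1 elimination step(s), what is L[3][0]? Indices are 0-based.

k=0: U[0][0]=1
  eliminate (1,0): mult=9, new row 1: (0, 10, 4, 11); set L[1][0]=9
  eliminate (2,0): mult=9, new row 2: (0, 8, 8, 2); set L[2][0]=9
  eliminate (3,0): mult=11, new row 3: (0, 11, 11, 7); set L[3][0]=11

L[3][0] = 11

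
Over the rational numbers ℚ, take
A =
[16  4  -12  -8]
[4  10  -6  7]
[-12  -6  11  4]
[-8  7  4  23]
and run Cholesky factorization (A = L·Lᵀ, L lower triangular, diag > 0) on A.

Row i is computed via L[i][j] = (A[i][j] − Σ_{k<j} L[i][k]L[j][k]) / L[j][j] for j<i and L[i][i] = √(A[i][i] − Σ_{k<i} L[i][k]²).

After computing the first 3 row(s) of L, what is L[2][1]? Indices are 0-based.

Step 1: L[0][0] = √(16) = 4.
  L[1][0] = (4) / L[0][0] = 1.
Step 2: L[1][1] = √(9) = 3.
  L[2][0] = (-12) / L[0][0] = -3.
  L[2][1] = (-3) / L[1][1] = -1.
Step 3: L[2][2] = √(1) = 1.

L[2][1] = -1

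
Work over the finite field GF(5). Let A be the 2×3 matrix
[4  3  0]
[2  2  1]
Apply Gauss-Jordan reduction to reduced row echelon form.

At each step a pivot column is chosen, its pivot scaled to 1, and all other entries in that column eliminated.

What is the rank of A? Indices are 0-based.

rank = 2

[1] R0 /= 4  ⇒  (1, 2, 0)
     R1 -= 2·R0  ⇒  (0, 3, 1)
[2] R1 /= 3  ⇒  (0, 1, 2)
     R0 -= 2·R1  ⇒  (1, 0, 1)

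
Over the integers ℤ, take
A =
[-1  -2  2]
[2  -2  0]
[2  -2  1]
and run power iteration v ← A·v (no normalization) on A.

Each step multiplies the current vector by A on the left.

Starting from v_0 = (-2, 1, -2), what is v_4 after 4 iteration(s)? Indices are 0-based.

v_4 = (8, -16, -28)

v_0 = (-2, 1, -2).
v_1 = A·v_0 = (-4, -6, -8).
v_2 = A·v_1 = (0, 4, -4).
v_3 = A·v_2 = (-16, -8, -12).
v_4 = A·v_3 = (8, -16, -28).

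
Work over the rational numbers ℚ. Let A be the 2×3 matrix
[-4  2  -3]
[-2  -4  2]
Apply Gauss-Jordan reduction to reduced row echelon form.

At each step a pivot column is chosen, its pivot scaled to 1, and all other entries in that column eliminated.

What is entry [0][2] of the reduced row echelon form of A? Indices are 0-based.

M[0][2] = 2/5

[1] R0 /= -4  ⇒  (1, -1/2, 3/4)
     R1 -= -2·R0  ⇒  (0, -5, 7/2)
[2] R1 /= -5  ⇒  (0, 1, -7/10)
     R0 -= -1/2·R1  ⇒  (1, 0, 2/5)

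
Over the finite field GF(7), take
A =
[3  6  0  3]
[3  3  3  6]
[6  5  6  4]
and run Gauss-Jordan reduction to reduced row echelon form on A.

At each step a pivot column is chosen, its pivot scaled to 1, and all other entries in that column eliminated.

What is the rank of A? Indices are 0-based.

[1] R0 /= 3  ⇒  (1, 2, 0, 1)
     R1 -= 3·R0  ⇒  (0, 4, 3, 3)
     R2 -= 6·R0  ⇒  (0, 0, 6, 5)
[2] R1 /= 4  ⇒  (0, 1, 6, 6)
     R0 -= 2·R1  ⇒  (1, 0, 2, 3)
[3] R2 /= 6  ⇒  (0, 0, 1, 2)
     R0 -= 2·R2  ⇒  (1, 0, 0, 6)
     R1 -= 6·R2  ⇒  (0, 1, 0, 1)

rank = 3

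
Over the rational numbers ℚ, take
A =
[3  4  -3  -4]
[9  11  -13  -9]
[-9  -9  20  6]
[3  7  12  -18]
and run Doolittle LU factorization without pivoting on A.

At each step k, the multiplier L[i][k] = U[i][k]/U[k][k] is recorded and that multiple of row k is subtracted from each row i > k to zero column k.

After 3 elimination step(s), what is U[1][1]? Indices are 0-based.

U[1][1] = -1

[col 0] pivot 3
  R1 -= 3*R0 → (0, -1, -4, 3)  (L[1][0] := 3)
  R2 -= -3*R0 → (0, 3, 11, -6)  (L[2][0] := -3)
  R3 -= 1*R0 → (0, 3, 15, -14)  (L[3][0] := 1)
[col 1] pivot -1
  R2 -= -3*R1 → (0, 0, -1, 3)  (L[2][1] := -3)
  R3 -= -3*R1 → (0, 0, 3, -5)  (L[3][1] := -3)
[col 2] pivot -1
  R3 -= -3*R2 → (0, 0, 0, 4)  (L[3][2] := -3)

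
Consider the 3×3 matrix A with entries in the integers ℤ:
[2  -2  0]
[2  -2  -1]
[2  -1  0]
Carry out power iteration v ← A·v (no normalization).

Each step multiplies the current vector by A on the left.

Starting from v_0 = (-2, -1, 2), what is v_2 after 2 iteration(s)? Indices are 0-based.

v_2 = (4, 7, 0)

v_0 = (-2, -1, 2).
v_1 = A·v_0 = (-2, -4, -3).
v_2 = A·v_1 = (4, 7, 0).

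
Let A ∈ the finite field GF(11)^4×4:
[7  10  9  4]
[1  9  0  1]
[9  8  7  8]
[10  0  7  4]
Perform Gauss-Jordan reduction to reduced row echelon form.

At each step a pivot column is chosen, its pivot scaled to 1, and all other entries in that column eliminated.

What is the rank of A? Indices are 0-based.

rank = 4

[1] R0 /= 7  ⇒  (1, 3, 6, 10)
     R1 -= 1·R0  ⇒  (0, 6, 5, 2)
     R2 -= 9·R0  ⇒  (0, 3, 8, 6)
     R3 -= 10·R0  ⇒  (0, 3, 2, 3)
[2] R1 /= 6  ⇒  (0, 1, 10, 4)
     R0 -= 3·R1  ⇒  (1, 0, 9, 9)
     R2 -= 3·R1  ⇒  (0, 0, 0, 5)
     R3 -= 3·R1  ⇒  (0, 0, 5, 2)
[3] R2 <-> R3
[3] R2 /= 5  ⇒  (0, 0, 1, 7)
     R0 -= 9·R2  ⇒  (1, 0, 0, 1)
     R1 -= 10·R2  ⇒  (0, 1, 0, 0)
[4] R3 /= 5  ⇒  (0, 0, 0, 1)
     R0 -= 1·R3  ⇒  (1, 0, 0, 0)
     R2 -= 7·R3  ⇒  (0, 0, 1, 0)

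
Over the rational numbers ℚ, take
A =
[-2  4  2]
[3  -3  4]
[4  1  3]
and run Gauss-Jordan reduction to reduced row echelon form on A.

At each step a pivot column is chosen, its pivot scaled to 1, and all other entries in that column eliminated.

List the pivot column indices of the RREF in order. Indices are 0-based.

pivot columns: 0, 1, 2

step 1: normalize row 0 (÷-2) = (1, -2, -1)
  row 1: subtract 3×row0 = (0, 3, 7)
  row 2: subtract 4×row0 = (0, 9, 7)
step 2: normalize row 1 (÷3) = (0, 1, 7/3)
  row 0: subtract -2×row1 = (1, 0, 11/3)
  row 2: subtract 9×row1 = (0, 0, -14)
step 3: normalize row 2 (÷-14) = (0, 0, 1)
  row 0: subtract 11/3×row2 = (1, 0, 0)
  row 1: subtract 7/3×row2 = (0, 1, 0)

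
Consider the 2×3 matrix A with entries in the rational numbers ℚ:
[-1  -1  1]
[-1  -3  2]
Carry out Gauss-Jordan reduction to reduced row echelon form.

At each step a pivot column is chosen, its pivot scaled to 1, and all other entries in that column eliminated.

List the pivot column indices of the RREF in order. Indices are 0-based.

pivot columns: 0, 1

pivot(0,0)=-1: scale R0 → (1, 1, -1)
  clear (1,0): R1 −= (-1)R0 → (0, -2, 1)
pivot(1,1)=-2: scale R1 → (0, 1, -1/2)
  clear (0,1): R0 −= (1)R1 → (1, 0, -1/2)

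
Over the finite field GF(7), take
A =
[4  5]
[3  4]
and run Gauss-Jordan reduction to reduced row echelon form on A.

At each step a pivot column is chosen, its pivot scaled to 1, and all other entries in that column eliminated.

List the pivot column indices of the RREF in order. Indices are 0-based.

[1] R0 /= 4  ⇒  (1, 3)
     R1 -= 3·R0  ⇒  (0, 2)
[2] R1 /= 2  ⇒  (0, 1)
     R0 -= 3·R1  ⇒  (1, 0)

pivot columns: 0, 1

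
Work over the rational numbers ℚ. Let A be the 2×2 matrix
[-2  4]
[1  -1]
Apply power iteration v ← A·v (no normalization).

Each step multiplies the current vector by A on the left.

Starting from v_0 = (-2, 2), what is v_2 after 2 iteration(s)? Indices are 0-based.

v_2 = (-40, 16)

v_0 = (-2, 2).
v_1 = A·v_0 = (12, -4).
v_2 = A·v_1 = (-40, 16).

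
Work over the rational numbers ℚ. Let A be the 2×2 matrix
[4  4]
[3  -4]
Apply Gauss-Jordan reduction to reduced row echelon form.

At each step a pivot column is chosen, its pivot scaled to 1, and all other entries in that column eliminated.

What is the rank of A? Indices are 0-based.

[1] R0 /= 4  ⇒  (1, 1)
     R1 -= 3·R0  ⇒  (0, -7)
[2] R1 /= -7  ⇒  (0, 1)
     R0 -= 1·R1  ⇒  (1, 0)

rank = 2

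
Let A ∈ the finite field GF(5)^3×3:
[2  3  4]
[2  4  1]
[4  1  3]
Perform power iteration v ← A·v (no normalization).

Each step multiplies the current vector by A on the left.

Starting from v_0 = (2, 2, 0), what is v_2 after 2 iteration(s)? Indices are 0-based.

v_0 = (2, 2, 0).
v_1 = A·v_0 = (0, 2, 0).
v_2 = A·v_1 = (1, 3, 2).

v_2 = (1, 3, 2)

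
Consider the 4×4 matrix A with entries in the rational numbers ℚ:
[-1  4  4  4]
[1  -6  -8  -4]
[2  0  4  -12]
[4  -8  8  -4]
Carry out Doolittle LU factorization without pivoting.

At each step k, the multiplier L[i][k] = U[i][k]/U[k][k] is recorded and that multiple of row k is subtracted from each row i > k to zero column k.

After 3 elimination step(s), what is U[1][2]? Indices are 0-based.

U[1][2] = -4

[col 0] pivot -1
  R1 -= -1*R0 → (0, -2, -4, 0)  (L[1][0] := -1)
  R2 -= -2*R0 → (0, 8, 12, -4)  (L[2][0] := -2)
  R3 -= -4*R0 → (0, 8, 24, 12)  (L[3][0] := -4)
[col 1] pivot -2
  R2 -= -4*R1 → (0, 0, -4, -4)  (L[2][1] := -4)
  R3 -= -4*R1 → (0, 0, 8, 12)  (L[3][1] := -4)
[col 2] pivot -4
  R3 -= -2*R2 → (0, 0, 0, 4)  (L[3][2] := -2)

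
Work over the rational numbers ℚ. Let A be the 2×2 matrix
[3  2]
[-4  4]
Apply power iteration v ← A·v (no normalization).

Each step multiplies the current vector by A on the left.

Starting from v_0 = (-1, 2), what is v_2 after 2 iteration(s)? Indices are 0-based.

v_0 = (-1, 2).
v_1 = A·v_0 = (1, 12).
v_2 = A·v_1 = (27, 44).

v_2 = (27, 44)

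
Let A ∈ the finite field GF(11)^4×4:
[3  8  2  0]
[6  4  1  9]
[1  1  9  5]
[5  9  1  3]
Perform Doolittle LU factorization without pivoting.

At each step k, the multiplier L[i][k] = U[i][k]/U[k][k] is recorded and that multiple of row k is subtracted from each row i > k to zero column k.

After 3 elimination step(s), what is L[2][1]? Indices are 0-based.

[col 0] pivot 3
  R1 -= 2*R0 → (0, 10, 8, 9)  (L[1][0] := 2)
  R2 -= 4*R0 → (0, 2, 1, 5)  (L[2][0] := 4)
  R3 -= 9*R0 → (0, 3, 5, 3)  (L[3][0] := 9)
[col 1] pivot 10
  R2 -= 9*R1 → (0, 0, 6, 1)  (L[2][1] := 9)
  R3 -= 8*R1 → (0, 0, 7, 8)  (L[3][1] := 8)
[col 2] pivot 6
  R3 -= 3*R2 → (0, 0, 0, 5)  (L[3][2] := 3)

L[2][1] = 9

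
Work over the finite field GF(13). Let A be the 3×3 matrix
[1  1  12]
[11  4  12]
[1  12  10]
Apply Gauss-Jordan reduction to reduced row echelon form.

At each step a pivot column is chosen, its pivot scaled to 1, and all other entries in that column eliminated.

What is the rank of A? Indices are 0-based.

step 1: normalize row 0 (÷1) = (1, 1, 12)
  row 1: subtract 11×row0 = (0, 6, 10)
  row 2: subtract 1×row0 = (0, 11, 11)
step 2: normalize row 1 (÷6) = (0, 1, 6)
  row 0: subtract 1×row1 = (1, 0, 6)
  row 2: subtract 11×row1 = (0, 0, 10)
step 3: normalize row 2 (÷10) = (0, 0, 1)
  row 0: subtract 6×row2 = (1, 0, 0)
  row 1: subtract 6×row2 = (0, 1, 0)

rank = 3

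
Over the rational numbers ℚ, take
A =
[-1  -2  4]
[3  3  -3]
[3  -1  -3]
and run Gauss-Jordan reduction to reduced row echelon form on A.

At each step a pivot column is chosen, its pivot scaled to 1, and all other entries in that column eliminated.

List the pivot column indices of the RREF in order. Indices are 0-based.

pivot(0,0)=-1: scale R0 → (1, 2, -4)
  clear (1,0): R1 −= (3)R0 → (0, -3, 9)
  clear (2,0): R2 −= (3)R0 → (0, -7, 9)
pivot(1,1)=-3: scale R1 → (0, 1, -3)
  clear (0,1): R0 −= (2)R1 → (1, 0, 2)
  clear (2,1): R2 −= (-7)R1 → (0, 0, -12)
pivot(2,2)=-12: scale R2 → (0, 0, 1)
  clear (0,2): R0 −= (2)R2 → (1, 0, 0)
  clear (1,2): R1 −= (-3)R2 → (0, 1, 0)

pivot columns: 0, 1, 2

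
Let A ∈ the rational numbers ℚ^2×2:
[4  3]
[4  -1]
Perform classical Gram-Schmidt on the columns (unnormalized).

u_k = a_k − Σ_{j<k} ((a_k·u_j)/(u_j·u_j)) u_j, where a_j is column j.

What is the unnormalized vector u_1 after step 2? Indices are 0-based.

u_1 = (2, -2)

Step 1: u_0 = a_0 = (4, 4).
Step 2: u_1 = a_1 − (1/4)·u_0 = (2, -2).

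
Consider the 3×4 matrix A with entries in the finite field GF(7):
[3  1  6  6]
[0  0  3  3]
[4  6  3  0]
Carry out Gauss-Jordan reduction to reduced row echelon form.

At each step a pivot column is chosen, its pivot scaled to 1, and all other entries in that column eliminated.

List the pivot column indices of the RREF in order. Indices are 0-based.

pivot columns: 0, 2, 3

pivot(0,0)=3: scale R0 → (1, 5, 2, 2)
  clear (2,0): R2 −= (4)R0 → (0, 0, 2, 6)
col 1: no nonzero at/below row 1; advance.
pivot(1,2)=3: scale R1 → (0, 0, 1, 1)
  clear (0,2): R0 −= (2)R1 → (1, 5, 0, 0)
  clear (2,2): R2 −= (2)R1 → (0, 0, 0, 4)
pivot(2,3)=4: scale R2 → (0, 0, 0, 1)
  clear (1,3): R1 −= (1)R2 → (0, 0, 1, 0)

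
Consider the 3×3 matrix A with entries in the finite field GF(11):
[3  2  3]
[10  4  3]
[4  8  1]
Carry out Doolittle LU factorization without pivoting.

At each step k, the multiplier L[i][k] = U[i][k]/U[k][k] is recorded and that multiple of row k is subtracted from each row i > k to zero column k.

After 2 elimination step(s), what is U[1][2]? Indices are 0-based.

U[1][2] = 4

[col 0] pivot 3
  R1 -= 7*R0 → (0, 1, 4)  (L[1][0] := 7)
  R2 -= 5*R0 → (0, 9, 8)  (L[2][0] := 5)
[col 1] pivot 1
  R2 -= 9*R1 → (0, 0, 5)  (L[2][1] := 9)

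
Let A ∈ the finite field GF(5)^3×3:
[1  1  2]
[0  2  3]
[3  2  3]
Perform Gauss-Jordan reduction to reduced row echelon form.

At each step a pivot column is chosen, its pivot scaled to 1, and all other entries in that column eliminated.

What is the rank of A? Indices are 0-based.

[1] R0 /= 1  ⇒  (1, 1, 2)
     R2 -= 3·R0  ⇒  (0, 4, 2)
[2] R1 /= 2  ⇒  (0, 1, 4)
     R0 -= 1·R1  ⇒  (1, 0, 3)
     R2 -= 4·R1  ⇒  (0, 0, 1)
[3] R2 /= 1  ⇒  (0, 0, 1)
     R0 -= 3·R2  ⇒  (1, 0, 0)
     R1 -= 4·R2  ⇒  (0, 1, 0)

rank = 3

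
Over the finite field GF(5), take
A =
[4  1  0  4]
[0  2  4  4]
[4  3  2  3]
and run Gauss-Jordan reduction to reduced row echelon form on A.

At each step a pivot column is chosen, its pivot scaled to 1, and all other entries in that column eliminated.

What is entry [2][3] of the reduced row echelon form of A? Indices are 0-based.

step 1: normalize row 0 (÷4) = (1, 4, 0, 1)
  row 2: subtract 4×row0 = (0, 2, 2, 4)
step 2: normalize row 1 (÷2) = (0, 1, 2, 2)
  row 0: subtract 4×row1 = (1, 0, 2, 3)
  row 2: subtract 2×row1 = (0, 0, 3, 0)
step 3: normalize row 2 (÷3) = (0, 0, 1, 0)
  row 0: subtract 2×row2 = (1, 0, 0, 3)
  row 1: subtract 2×row2 = (0, 1, 0, 2)

M[2][3] = 0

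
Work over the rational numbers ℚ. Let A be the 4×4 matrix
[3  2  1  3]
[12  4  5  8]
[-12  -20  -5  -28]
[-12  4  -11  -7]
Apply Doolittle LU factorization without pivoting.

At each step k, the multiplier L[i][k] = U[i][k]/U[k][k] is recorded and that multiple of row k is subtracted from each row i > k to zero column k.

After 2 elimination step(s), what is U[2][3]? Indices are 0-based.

U[2][3] = -4

k=0: U[0][0]=3
  eliminate (1,0): mult=4, new row 1: (0, -4, 1, -4); set L[1][0]=4
  eliminate (2,0): mult=-4, new row 2: (0, -12, -1, -16); set L[2][0]=-4
  eliminate (3,0): mult=-4, new row 3: (0, 12, -7, 5); set L[3][0]=-4
k=1: U[1][1]=-4
  eliminate (2,1): mult=3, new row 2: (0, 0, -4, -4); set L[2][1]=3
  eliminate (3,1): mult=-3, new row 3: (0, 0, -4, -7); set L[3][1]=-3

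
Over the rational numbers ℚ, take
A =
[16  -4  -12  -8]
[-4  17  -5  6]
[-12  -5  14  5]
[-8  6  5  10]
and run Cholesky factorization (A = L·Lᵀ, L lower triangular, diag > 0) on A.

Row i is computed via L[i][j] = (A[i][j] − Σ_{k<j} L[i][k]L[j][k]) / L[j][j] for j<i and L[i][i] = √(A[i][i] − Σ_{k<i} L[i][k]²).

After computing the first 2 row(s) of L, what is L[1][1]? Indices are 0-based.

Step 1: L[0][0] = √(16) = 4.
  L[1][0] = (-4) / L[0][0] = -1.
Step 2: L[1][1] = √(16) = 4.

L[1][1] = 4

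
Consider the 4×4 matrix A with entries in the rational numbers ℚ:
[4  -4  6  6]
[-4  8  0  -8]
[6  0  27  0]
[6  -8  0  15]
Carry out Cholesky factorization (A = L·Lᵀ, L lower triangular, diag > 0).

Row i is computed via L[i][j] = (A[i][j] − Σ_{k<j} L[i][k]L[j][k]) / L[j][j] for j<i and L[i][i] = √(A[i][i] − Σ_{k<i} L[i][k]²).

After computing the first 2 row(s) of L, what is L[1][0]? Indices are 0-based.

L[1][0] = -2

Step 1: L[0][0] = √(4) = 2.
  L[1][0] = (-4) / L[0][0] = -2.
Step 2: L[1][1] = √(4) = 2.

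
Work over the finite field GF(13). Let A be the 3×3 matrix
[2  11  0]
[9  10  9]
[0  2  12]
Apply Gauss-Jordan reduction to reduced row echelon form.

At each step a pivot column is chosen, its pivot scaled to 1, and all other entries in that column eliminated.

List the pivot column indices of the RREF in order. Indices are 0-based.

pivot columns: 0, 1, 2

step 1: normalize row 0 (÷2) = (1, 12, 0)
  row 1: subtract 9×row0 = (0, 6, 9)
step 2: normalize row 1 (÷6) = (0, 1, 8)
  row 0: subtract 12×row1 = (1, 0, 8)
  row 2: subtract 2×row1 = (0, 0, 9)
step 3: normalize row 2 (÷9) = (0, 0, 1)
  row 0: subtract 8×row2 = (1, 0, 0)
  row 1: subtract 8×row2 = (0, 1, 0)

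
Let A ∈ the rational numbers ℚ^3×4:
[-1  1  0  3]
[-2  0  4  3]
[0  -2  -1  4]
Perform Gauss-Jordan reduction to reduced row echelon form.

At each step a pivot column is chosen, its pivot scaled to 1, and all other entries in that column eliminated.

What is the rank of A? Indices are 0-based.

step 1: normalize row 0 (÷-1) = (1, -1, 0, -3)
  row 1: subtract -2×row0 = (0, -2, 4, -3)
step 2: normalize row 1 (÷-2) = (0, 1, -2, 3/2)
  row 0: subtract -1×row1 = (1, 0, -2, -3/2)
  row 2: subtract -2×row1 = (0, 0, -5, 7)
step 3: normalize row 2 (÷-5) = (0, 0, 1, -7/5)
  row 0: subtract -2×row2 = (1, 0, 0, -43/10)
  row 1: subtract -2×row2 = (0, 1, 0, -13/10)

rank = 3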